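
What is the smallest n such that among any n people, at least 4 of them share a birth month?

37

There are 12 months of the year acting as pigeonholes.
With 12 × 3 = 36 people we could place exactly 3 in each, with no class reaching 4.
One more forces some class to hold 4, so 36 + 1 = 37.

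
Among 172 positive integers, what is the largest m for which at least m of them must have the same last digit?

There are 10 possible last digits, which serve as the pigeonholes.
If each of the 10 possible last digits held at most 17, the total would be at most 10 × 17 = 170 < 172, a contradiction.
So at least one holds ⌈172/10⌉ = 18.

18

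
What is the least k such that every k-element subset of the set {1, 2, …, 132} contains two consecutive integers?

67

Partition {1, …, 132} into 66 pairs: {1,2}, {3,4}, …, {131,132}.
Choosing 66 integers — say the 66 even numbers 2, 4, …, 132 — takes one from each pair and avoids the property.
Choosing 67 forces two into the same pair by pigeonhole, and those are consecutive. So 67.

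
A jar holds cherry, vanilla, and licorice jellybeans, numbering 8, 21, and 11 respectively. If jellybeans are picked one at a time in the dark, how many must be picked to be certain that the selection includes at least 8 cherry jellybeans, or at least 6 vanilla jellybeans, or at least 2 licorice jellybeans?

14

The worst case stops just short of every target: 7 cherry, 5 vanilla, 1 licorice — 7 + 5 + 1 = 13 jellybeans.
One more jellybean must push some flavor to its target, so 13 + 1 = 14.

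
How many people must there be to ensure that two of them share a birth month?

There are 12 months of the year acting as pigeonholes.
With 12 people we could place one in each, avoiding any repeat.
One more forces some class to hold 2, so 12 + 1 = 13.

13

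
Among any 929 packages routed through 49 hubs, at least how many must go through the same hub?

The 929 packages fall into 49 hubs.
If each of the 49 hubs held at most 18, the total would be at most 49 × 18 = 882 < 929, a contradiction.
So at least one holds ⌈929/49⌉ = 19.

19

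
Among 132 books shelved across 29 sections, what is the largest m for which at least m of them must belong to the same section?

5

If each of the 29 sections held at most 4, the total would be at most 29 × 4 = 116 < 132, a contradiction.
So at least one holds ⌈132/29⌉ = 5.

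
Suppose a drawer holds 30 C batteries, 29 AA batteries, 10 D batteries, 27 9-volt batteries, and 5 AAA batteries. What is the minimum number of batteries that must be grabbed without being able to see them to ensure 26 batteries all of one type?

Treat the 5 types as pigeonholes.
In the worst case we take at most 25 of each type, but all 10 D and all 5 AAA (fewer than 25), giving 25 + 25 + 10 + 25 + 5 = 90.
One more battery then forces some type to 26, so 90 + 1 = 91.

91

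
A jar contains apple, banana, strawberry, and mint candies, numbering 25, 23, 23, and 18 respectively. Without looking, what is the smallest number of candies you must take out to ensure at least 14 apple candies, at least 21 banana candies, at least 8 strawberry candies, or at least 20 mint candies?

Each of the 4 flavors has its own threshold; avoid all of them simultaneously.
The worst case stops just short of every target: 13 apple, 20 banana, 7 strawberry, all 18 mint — 13 + 20 + 7 + 18 = 58 candies.
One more candy must push some flavor to its target, so 58 + 1 = 59.

59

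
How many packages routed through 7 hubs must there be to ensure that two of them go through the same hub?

There are 7 hubs acting as pigeonholes.
With 7 packages we could place one in each, avoiding any repeat.
One more forces some class to hold 2, so 7 + 1 = 8.

8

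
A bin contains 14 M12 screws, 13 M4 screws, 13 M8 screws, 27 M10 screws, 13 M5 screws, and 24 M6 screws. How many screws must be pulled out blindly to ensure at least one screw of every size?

92

The hardest size to obtain is M4: we could draw every other screw first — 104 − 13 = 91 screws — without a single M4 one.
The next draw must be M4, so 91 + 1 = 92.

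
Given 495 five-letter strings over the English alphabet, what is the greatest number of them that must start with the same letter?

There are 26 possible first letters, which serve as the pigeonholes.
If each of the 26 possible first letters held at most 19, the total would be at most 26 × 19 = 494 < 495, a contradiction.
So at least one holds ⌈495/26⌉ = 20.

20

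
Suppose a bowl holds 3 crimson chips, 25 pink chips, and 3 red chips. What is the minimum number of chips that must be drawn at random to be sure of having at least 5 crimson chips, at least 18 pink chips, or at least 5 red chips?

24

The worst case stops just short of every target: all 3 crimson, 17 pink, all 3 red — 3 + 17 + 3 = 23 chips.
One more chip must push some color to its target, so 23 + 1 = 24.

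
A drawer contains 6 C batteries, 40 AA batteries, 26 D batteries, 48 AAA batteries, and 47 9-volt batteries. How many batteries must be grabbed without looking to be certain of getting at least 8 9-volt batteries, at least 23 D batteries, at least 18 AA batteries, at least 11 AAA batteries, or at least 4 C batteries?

60

Each of the 5 types has its own threshold; avoid all of them simultaneously.
The worst case stops just short of every target: 3 C, 17 AA, 22 D, 10 AAA, 7 9-volt — 3 + 17 + 22 + 10 + 7 = 59 batteries.
One more battery must push some type to its target, so 59 + 1 = 60.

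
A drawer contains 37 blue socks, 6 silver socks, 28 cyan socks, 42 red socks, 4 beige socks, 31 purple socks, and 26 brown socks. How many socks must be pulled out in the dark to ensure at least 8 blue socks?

The worst case draws every non-blue sock first: 6 + 28 + 42 + 4 + 31 + 26 = 137.
The next 8 draws are then forced to be blue, giving 137 + 8 = 145.

145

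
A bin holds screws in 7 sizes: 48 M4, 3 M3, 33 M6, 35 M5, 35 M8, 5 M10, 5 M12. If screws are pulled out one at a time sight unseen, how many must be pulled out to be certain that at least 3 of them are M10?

The worst case draws every non-M10 screw first: 48 + 3 + 33 + 35 + 35 + 5 = 159.
The next 3 draws are then forced to be M10, giving 159 + 3 = 162.

162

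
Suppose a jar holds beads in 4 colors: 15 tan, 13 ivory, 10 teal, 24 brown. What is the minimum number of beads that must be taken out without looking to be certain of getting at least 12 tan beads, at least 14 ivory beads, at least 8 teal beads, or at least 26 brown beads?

56

Each of the 4 colors has its own threshold; avoid all of them simultaneously.
The worst case stops just short of every target: 11 tan, 13 ivory, 7 teal, all 24 brown — 11 + 13 + 7 + 24 = 55 beads.
One more bead must push some color to its target, so 55 + 1 = 56.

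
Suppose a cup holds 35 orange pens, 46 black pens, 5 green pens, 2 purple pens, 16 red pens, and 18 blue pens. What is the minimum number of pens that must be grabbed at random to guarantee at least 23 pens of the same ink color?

In the worst case we take at most 22 of each ink color, but all 5 green, all 2 purple, all 16 red, and all 18 blue (fewer than 22), giving 22 + 22 + 5 + 2 + 16 + 18 = 85.
One more pen then forces some ink color to 23, so 85 + 1 = 86.

86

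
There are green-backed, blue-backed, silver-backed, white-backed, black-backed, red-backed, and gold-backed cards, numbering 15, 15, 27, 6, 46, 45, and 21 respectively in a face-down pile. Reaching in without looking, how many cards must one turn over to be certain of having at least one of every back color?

170

The hardest back color to obtain is white-backed: we could draw every other card first — 175 − 6 = 169 cards — without a single white-backed one.
The next draw must be white-backed, so 169 + 1 = 170.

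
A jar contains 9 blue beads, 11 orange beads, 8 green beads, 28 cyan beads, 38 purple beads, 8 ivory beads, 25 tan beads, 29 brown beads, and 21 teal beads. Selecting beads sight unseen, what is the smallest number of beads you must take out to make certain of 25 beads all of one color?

Treat the 9 colors as pigeonholes.
In the worst case we take at most 24 of each color, but all 9 blue, all 11 orange, all 8 green, all 8 ivory, and all 21 teal (fewer than 24), giving 9 + 11 + 8 + 24 + 24 + 8 + 24 + 24 + 21 = 153.
One more bead then forces some color to 25, so 153 + 1 = 154.

154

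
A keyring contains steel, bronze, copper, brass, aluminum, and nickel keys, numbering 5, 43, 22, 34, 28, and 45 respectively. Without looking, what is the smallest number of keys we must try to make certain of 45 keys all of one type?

177

Treat the 6 types as pigeonholes.
In the worst case we take at most 44 of each type, but all 5 steel, all 43 bronze, all 22 copper, all 34 brass, and all 28 aluminum (fewer than 44), giving 5 + 43 + 22 + 34 + 28 + 44 = 176.
One more key then forces some type to 45, so 176 + 1 = 177.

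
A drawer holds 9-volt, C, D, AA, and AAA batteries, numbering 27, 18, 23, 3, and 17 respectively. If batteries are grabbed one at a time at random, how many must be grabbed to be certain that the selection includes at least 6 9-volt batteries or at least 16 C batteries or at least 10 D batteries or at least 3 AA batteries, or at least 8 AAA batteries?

39

The worst case stops just short of every target: 5 9-volt, 15 C, 9 D, 2 AA, 7 AAA — 5 + 15 + 9 + 2 + 7 = 38 batteries.
One more battery must push some type to its target, so 38 + 1 = 39.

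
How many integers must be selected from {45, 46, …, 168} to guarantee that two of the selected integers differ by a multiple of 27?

28

Group the integers by remainder mod 27; there are 27 residue classes, each nonempty in this range.
Choosing one from each class (27 integers) avoids any shared remainder.
One more choice must repeat a class, so two differ by a multiple of 27. Hence 27 + 1 = 28.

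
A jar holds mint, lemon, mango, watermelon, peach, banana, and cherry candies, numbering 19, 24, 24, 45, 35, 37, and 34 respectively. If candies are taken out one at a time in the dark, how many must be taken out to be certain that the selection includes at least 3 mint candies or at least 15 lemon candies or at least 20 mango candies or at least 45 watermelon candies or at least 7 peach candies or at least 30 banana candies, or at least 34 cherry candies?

Each of the 7 flavors has its own threshold; avoid all of them simultaneously.
The worst case stops just short of every target: 2 mint, 14 lemon, 19 mango, 44 watermelon, 6 peach, 29 banana, 33 cherry — 2 + 14 + 19 + 44 + 6 + 29 + 33 = 147 candies.
One more candy must push some flavor to its target, so 147 + 1 = 148.

148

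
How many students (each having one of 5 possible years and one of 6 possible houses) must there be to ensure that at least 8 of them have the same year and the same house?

There are 5 × 6 = 30 (year, house) combinations acting as pigeonholes.
With 30 × 7 = 210 students we could place exactly 7 in each, with no (year, house) pair reaching 8.
One more forces some (year, house) pair to hold 8, so 210 + 1 = 211.

211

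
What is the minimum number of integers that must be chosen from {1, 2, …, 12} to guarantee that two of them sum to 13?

Partition {1, …, 12} into 6 pairs: {1,12}, {2,11}, …, {6,7}.
Choosing 6 integers — say the integers 1 through 6 — takes one from each pair and avoids the property.
Choosing 7 forces two into the same pair by pigeonhole, and those sum to 13. So 7.

7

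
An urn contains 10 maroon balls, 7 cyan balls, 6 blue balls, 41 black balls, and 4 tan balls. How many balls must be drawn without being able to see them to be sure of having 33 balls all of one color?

60

Treat the 5 colors as pigeonholes.
In the worst case we take at most 32 of each color, but all 10 maroon, all 7 cyan, all 6 blue, and all 4 tan (fewer than 32), giving 10 + 7 + 6 + 32 + 4 = 59.
One more ball then forces some color to 33, so 59 + 1 = 60.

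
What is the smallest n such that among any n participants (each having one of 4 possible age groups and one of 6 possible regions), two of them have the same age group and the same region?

There are 4 × 6 = 24 (age group, region) combinations acting as pigeonholes.
With 24 participants we could place one in each, avoiding any repeat.
One more forces some (age group, region) pair to hold 2, so 24 + 1 = 25.

25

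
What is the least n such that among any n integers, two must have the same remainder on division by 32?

33

Two integers differ by a multiple of 32 exactly when they share a remainder mod 32.
There are 32 residue classes mod 32, so 32 integers can all lie in distinct classes.
One more integer must repeat a residue, giving a difference divisible by 32. So n = 32 + 1 = 33.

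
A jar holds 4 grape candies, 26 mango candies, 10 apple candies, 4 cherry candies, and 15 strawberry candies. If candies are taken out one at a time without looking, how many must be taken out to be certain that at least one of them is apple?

To avoid apple candies as long as possible, exhaust the other 4 flavors first.
The worst case draws every non-apple candy first: 4 + 26 + 4 + 15 = 49.
The next draw is then forced to be apple, giving 49 + 1 = 50.

50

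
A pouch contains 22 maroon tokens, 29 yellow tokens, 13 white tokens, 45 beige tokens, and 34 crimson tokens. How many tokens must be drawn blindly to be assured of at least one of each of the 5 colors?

131

The hardest color to obtain is white: we could draw every other token first — 143 − 13 = 130 tokens — without a single white one.
The next draw must be white, so 130 + 1 = 131.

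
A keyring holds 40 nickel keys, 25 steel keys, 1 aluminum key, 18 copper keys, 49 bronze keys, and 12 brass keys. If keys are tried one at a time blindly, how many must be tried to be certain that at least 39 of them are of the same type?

In the worst case we take at most 38 of each type, but all 25 steel, all 1 aluminum, all 18 copper, and all 12 brass (fewer than 38), giving 38 + 25 + 1 + 18 + 38 + 12 = 132.
One more key then forces some type to 39, so 132 + 1 = 133.

133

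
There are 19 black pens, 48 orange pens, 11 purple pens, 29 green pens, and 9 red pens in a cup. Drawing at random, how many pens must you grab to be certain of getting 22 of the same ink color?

82

In the worst case we take at most 21 of each ink color, but all 19 black, all 11 purple, and all 9 red (fewer than 21), giving 19 + 21 + 11 + 21 + 9 = 81.
One more pen then forces some ink color to 22, so 81 + 1 = 82.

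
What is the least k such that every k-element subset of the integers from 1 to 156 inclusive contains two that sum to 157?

Partition {1, …, 156} into 78 pairs: {1,156}, {2,155}, …, {78,79}.
Choosing 78 integers — say the integers 1 through 78 — takes one from each pair and avoids the property.
Choosing 79 forces two into the same pair by pigeonhole, and those sum to 157. So 79.

79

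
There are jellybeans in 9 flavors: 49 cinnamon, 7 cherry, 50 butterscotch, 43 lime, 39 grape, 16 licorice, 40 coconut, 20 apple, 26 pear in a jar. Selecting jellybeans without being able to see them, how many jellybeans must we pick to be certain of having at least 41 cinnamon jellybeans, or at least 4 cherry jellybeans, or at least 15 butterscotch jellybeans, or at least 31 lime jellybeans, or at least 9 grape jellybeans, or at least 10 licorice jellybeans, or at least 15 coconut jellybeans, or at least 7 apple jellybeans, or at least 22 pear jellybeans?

The worst case stops just short of every target: 40 cinnamon, 3 cherry, 14 butterscotch, 30 lime, 8 grape, 9 licorice, 14 coconut, 6 apple, 21 pear — 40 + 3 + 14 + 30 + 8 + 9 + 14 + 6 + 21 = 145 jellybeans.
One more jellybean must push some flavor to its target, so 145 + 1 = 146.

146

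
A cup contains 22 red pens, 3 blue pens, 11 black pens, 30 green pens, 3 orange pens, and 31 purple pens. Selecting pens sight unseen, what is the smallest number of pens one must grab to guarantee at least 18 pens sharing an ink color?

69

In the worst case we take at most 17 of each ink color, but all 3 blue, all 11 black, and all 3 orange (fewer than 17), giving 17 + 3 + 11 + 17 + 3 + 17 = 68.
One more pen then forces some ink color to 18, so 68 + 1 = 69.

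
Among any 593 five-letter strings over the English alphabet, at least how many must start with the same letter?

There are 26 possible first letters, which serve as the pigeonholes.
If each of the 26 possible first letters held at most 22, the total would be at most 26 × 22 = 572 < 593, a contradiction.
So at least one holds ⌈593/26⌉ = 23.

23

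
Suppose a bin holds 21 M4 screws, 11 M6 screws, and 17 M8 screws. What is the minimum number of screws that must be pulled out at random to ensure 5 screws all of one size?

13

The worst case takes 4 screws of each size without reaching 5 of any: 3 × 4 = 12.
The next screw must bring some size to 5, so 12 + 1 = 13.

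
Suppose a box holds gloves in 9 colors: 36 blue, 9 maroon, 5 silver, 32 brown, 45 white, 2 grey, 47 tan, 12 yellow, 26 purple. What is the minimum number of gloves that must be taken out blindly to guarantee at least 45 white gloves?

214

To avoid white gloves as long as possible, exhaust the other 8 colors first.
The worst case draws every non-white glove first: 36 + 9 + 5 + 32 + 2 + 47 + 12 + 26 = 169.
The next 45 draws are then forced to be white, giving 169 + 45 = 214.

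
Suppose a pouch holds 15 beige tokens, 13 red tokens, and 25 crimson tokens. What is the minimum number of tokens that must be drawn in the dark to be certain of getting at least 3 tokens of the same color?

The worst case takes 2 tokens of each color without reaching 3 of any: 3 × 2 = 6.
The next token must bring some color to 3, so 6 + 1 = 7.

7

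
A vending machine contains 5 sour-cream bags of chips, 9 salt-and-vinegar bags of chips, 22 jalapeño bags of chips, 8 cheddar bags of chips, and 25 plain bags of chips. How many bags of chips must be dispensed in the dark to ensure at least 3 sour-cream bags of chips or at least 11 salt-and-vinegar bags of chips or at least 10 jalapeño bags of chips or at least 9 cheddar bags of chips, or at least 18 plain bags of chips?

The worst case stops just short of every target: 2 sour-cream, all 9 salt-and-vinegar, 9 jalapeño, 8 cheddar, 17 plain — 2 + 9 + 9 + 8 + 17 = 45 bags of chips.
One more bag of chips must push some flavor to its target, so 45 + 1 = 46.

46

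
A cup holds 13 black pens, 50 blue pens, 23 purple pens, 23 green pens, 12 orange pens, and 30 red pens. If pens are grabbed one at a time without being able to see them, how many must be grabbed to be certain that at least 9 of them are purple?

137

The worst case draws every non-purple pen first: 13 + 50 + 23 + 12 + 30 = 128.
The next 9 draws are then forced to be purple, giving 128 + 9 = 137.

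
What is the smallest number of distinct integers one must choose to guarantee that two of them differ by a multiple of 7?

Two integers differ by a multiple of 7 exactly when they share a remainder mod 7.
There are 7 residue classes mod 7, so 7 integers can all lie in distinct classes.
One more integer must repeat a residue, giving a difference divisible by 7. So n = 7 + 1 = 8.

8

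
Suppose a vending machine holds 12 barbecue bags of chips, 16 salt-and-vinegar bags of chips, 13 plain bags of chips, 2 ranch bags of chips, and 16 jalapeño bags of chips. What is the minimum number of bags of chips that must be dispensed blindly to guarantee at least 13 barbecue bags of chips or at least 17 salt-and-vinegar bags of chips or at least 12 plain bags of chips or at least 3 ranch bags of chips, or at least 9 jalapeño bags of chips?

The worst case stops just short of every target: 12 barbecue, 16 salt-and-vinegar, 11 plain, 2 ranch, 8 jalapeño — 12 + 16 + 11 + 2 + 8 = 49 bags of chips.
One more bag of chips must push some flavor to its target, so 49 + 1 = 50.

50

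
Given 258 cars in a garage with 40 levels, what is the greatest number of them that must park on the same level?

7

If each of the 40 levels held at most 6, the total would be at most 40 × 6 = 240 < 258, a contradiction.
So at least one holds ⌈258/40⌉ = 7.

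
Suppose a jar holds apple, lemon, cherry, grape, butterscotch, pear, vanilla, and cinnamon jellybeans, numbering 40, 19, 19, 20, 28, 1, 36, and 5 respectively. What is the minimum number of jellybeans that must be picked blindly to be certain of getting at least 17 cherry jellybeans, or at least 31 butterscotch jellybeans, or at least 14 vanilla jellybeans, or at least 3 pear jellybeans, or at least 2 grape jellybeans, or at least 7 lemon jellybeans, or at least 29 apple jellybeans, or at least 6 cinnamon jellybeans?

Each of the 8 flavors has its own threshold; avoid all of them simultaneously.
The worst case stops just short of every target: 28 apple, 6 lemon, 16 cherry, 1 grape, all 28 butterscotch, all 1 pear, 13 vanilla, 5 cinnamon — 28 + 6 + 16 + 1 + 28 + 1 + 13 + 5 = 98 jellybeans.
One more jellybean must push some flavor to its target, so 98 + 1 = 99.

99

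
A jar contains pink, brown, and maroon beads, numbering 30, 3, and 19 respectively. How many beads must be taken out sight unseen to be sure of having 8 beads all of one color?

In the worst case we take at most 7 of each color, but all 3 brown (fewer than 7), giving 7 + 3 + 7 = 17.
One more bead then forces some color to 8, so 17 + 1 = 18.

18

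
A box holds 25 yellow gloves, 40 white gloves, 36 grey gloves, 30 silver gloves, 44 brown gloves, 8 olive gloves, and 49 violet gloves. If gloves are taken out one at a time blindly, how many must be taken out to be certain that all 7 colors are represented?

The hardest color to obtain is olive: we could draw every other glove first — 232 − 8 = 224 gloves — without a single olive one.
The next draw must be olive, so 224 + 1 = 225.

225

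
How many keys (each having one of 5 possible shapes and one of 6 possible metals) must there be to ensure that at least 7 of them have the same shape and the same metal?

There are 5 × 6 = 30 (shape, metal) combinations acting as pigeonholes.
With 30 × 6 = 180 keys we could place exactly 6 in each, with no (shape, metal) pair reaching 7.
One more forces some (shape, metal) pair to hold 7, so 180 + 1 = 181.

181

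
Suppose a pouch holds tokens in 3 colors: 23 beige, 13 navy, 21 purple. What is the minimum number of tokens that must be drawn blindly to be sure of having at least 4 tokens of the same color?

10

Treat the 3 colors as pigeonholes.
The worst case takes 3 tokens of each color without reaching 4 of any: 3 × 3 = 9.
The next token must bring some color to 4, so 9 + 1 = 10.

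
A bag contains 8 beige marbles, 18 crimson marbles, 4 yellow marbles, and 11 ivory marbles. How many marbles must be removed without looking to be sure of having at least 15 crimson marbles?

The worst case draws every non-crimson marble first: 8 + 4 + 11 = 23.
The next 15 draws are then forced to be crimson, giving 23 + 15 = 38.

38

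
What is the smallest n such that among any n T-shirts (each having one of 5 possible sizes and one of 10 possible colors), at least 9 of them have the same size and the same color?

401

There are 5 × 10 = 50 (size, color) combinations acting as pigeonholes.
With 50 × 8 = 400 T-shirts we could place exactly 8 in each, with no (size, color) pair reaching 9.
One more forces some (size, color) pair to hold 9, so 400 + 1 = 401.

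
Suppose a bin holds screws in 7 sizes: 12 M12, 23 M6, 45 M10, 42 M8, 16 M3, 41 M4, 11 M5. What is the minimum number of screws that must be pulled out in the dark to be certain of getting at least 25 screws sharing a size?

135

In the worst case we take at most 24 of each size, but all 12 M12, all 23 M6, all 16 M3, and all 11 M5 (fewer than 24), giving 12 + 23 + 24 + 24 + 16 + 24 + 11 = 134.
One more screw then forces some size to 25, so 134 + 1 = 135.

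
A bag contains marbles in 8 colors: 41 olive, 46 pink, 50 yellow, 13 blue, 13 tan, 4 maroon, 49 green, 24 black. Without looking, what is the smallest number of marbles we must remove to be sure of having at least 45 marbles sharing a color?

In the worst case we take at most 44 of each color, but all 41 olive, all 13 blue, all 13 tan, all 4 maroon, and all 24 black (fewer than 44), giving 41 + 44 + 44 + 13 + 13 + 4 + 44 + 24 = 227.
One more marble then forces some color to 45, so 227 + 1 = 228.

228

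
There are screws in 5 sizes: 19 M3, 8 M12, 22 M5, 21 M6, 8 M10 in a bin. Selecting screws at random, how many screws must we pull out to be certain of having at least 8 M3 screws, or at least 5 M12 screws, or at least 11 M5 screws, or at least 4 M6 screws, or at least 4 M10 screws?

The worst case stops just short of every target: 7 M3, 4 M12, 10 M5, 3 M6, 3 M10 — 7 + 4 + 10 + 3 + 3 = 27 screws.
One more screw must push some size to its target, so 27 + 1 = 28.

28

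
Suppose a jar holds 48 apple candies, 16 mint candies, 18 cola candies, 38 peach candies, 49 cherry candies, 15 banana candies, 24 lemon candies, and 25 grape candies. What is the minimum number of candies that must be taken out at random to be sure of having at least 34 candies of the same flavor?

In the worst case we take at most 33 of each flavor, but all 16 mint, all 18 cola, all 15 banana, all 24 lemon, and all 25 grape (fewer than 33), giving 33 + 16 + 18 + 33 + 33 + 15 + 24 + 25 = 197.
One more candy then forces some flavor to 34, so 197 + 1 = 198.

198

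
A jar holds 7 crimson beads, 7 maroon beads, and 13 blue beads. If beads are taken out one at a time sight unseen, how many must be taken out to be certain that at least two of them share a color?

4

Treat the 3 colors as pigeonholes.
The worst case takes 1 bead of each color without reaching 2 of any: 3 × 1 = 3.
The next bead must bring some color to 2, so 3 + 1 = 4.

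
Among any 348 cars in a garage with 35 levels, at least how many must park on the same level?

The 348 cars fall into 35 levels.
If each of the 35 levels held at most 9, the total would be at most 35 × 9 = 315 < 348, a contradiction.
So at least one holds ⌈348/35⌉ = 10.

10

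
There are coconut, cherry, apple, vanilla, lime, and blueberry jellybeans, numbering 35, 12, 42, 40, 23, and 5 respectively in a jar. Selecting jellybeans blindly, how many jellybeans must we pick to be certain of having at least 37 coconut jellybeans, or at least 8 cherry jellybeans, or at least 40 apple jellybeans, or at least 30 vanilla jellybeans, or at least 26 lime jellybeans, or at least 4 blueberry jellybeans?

Each of the 6 flavors has its own threshold; avoid all of them simultaneously.
The worst case stops just short of every target: all 35 coconut, 7 cherry, 39 apple, 29 vanilla, all 23 lime, 3 blueberry — 35 + 7 + 39 + 29 + 23 + 3 = 136 jellybeans.
One more jellybean must push some flavor to its target, so 136 + 1 = 137.

137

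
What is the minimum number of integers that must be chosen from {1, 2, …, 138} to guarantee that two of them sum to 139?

Partition {1, …, 138} into 69 pairs: {1,138}, {2,137}, …, {69,70}.
Choosing 69 integers — say the integers 1 through 69 — takes one from each pair and avoids the property.
Choosing 70 forces two into the same pair by pigeonhole, and those sum to 139. So 70.

70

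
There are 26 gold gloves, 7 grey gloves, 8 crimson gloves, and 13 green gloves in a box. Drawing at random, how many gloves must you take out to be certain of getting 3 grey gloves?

50

To avoid grey gloves as long as possible, exhaust the other 3 colors first.
The worst case draws every non-grey glove first: 26 + 8 + 13 = 47.
The next 3 draws are then forced to be grey, giving 47 + 3 = 50.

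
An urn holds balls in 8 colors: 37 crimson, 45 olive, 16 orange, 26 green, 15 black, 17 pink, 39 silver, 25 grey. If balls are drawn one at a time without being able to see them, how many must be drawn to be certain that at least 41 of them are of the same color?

216

In the worst case we take at most 40 of each color, but all 37 crimson, all 16 orange, all 26 green, all 15 black, all 17 pink, all 39 silver, and all 25 grey (fewer than 40), giving 37 + 40 + 16 + 26 + 15 + 17 + 39 + 25 = 215.
One more ball then forces some color to 41, so 215 + 1 = 216.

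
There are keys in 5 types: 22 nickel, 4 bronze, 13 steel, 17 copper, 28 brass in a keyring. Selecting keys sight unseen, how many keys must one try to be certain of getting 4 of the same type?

16

The worst case takes 3 keys of each type without reaching 4 of any: 5 × 3 = 15.
The next key must bring some type to 4, so 15 + 1 = 16.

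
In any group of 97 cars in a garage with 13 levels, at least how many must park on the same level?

The 97 cars fall into 13 levels.
If each of the 13 levels held at most 7, the total would be at most 13 × 7 = 91 < 97, a contradiction.
So at least one holds ⌈97/13⌉ = 8.

8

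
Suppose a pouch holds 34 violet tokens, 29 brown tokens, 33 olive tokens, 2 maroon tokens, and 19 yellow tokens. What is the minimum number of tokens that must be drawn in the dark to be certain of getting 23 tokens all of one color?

88

Treat the 5 colors as pigeonholes.
In the worst case we take at most 22 of each color, but all 2 maroon and all 19 yellow (fewer than 22), giving 22 + 22 + 22 + 2 + 19 = 87.
One more token then forces some color to 23, so 87 + 1 = 88.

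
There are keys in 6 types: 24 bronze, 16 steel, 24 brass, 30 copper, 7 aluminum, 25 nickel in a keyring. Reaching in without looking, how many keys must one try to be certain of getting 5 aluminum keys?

To avoid aluminum keys as long as possible, exhaust the other 5 types first.
The worst case draws every non-aluminum key first: 24 + 16 + 24 + 30 + 25 = 119.
The next 5 draws are then forced to be aluminum, giving 119 + 5 = 124.

124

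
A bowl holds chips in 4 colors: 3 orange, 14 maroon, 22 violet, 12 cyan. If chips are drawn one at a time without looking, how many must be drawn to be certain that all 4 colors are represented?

The hardest color to obtain is orange: we could draw every other chip first — 51 − 3 = 48 chips — without a single orange one.
The next draw must be orange, so 48 + 1 = 49.

49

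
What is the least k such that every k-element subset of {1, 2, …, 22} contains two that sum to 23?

12

Partition {1, …, 22} into 11 pairs: {1,22}, {2,21}, …, {11,12}.
Choosing 11 integers — say the integers 1 through 11 — takes one from each pair and avoids the property.
Choosing 12 forces two into the same pair by pigeonhole, and those sum to 23. So 12.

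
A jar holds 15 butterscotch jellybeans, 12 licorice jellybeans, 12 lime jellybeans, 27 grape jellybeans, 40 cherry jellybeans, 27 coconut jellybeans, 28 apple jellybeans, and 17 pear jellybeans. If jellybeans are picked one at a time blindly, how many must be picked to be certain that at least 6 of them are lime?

The worst case draws every non-lime jellybean first: 15 + 12 + 27 + 40 + 27 + 28 + 17 = 166.
The next 6 draws are then forced to be lime, giving 166 + 6 = 172.

172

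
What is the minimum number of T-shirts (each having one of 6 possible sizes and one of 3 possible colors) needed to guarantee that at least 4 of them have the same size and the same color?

There are 6 × 3 = 18 (size, color) combinations acting as pigeonholes.
With 18 × 3 = 54 T-shirts we could place exactly 3 in each, with no (size, color) pair reaching 4.
One more forces some (size, color) pair to hold 4, so 54 + 1 = 55.

55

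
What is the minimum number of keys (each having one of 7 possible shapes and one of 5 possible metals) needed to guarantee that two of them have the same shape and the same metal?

There are 7 × 5 = 35 (shape, metal) combinations acting as pigeonholes.
With 35 keys we could place one in each, avoiding any repeat.
One more forces some (shape, metal) pair to hold 2, so 35 + 1 = 36.

36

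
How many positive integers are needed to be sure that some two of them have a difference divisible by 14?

Two integers differ by a multiple of 14 exactly when they share a remainder mod 14.
There are 14 residue classes mod 14, so 14 integers can all lie in distinct classes.
One more integer must repeat a residue, giving a difference divisible by 14. So n = 14 + 1 = 15.

15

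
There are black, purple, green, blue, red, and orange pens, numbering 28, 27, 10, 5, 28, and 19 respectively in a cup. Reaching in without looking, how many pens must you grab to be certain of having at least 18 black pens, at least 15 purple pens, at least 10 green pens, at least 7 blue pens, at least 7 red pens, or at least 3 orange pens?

54

The worst case stops just short of every target: 17 black, 14 purple, 9 green, all 5 blue, 6 red, 2 orange — 17 + 14 + 9 + 5 + 6 + 2 = 53 pens.
One more pen must push some ink color to its target, so 53 + 1 = 54.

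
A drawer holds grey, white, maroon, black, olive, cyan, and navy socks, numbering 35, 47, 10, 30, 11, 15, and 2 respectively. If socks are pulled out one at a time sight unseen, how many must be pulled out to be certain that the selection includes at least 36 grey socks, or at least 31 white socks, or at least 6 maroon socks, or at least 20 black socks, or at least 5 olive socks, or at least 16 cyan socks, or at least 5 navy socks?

The worst case stops just short of every target: 35 grey, 30 white, 5 maroon, 19 black, 4 olive, 15 cyan, all 2 navy — 35 + 30 + 5 + 19 + 4 + 15 + 2 = 110 socks.
One more sock must push some color to its target, so 110 + 1 = 111.

111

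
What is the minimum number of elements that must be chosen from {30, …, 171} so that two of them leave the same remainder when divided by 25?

Group the integers by remainder mod 25; there are 25 residue classes, each nonempty in this range.
Choosing one from each class (25 integers) avoids any shared remainder.
One more choice must repeat a class, so two differ by a multiple of 25. Hence 25 + 1 = 26.

26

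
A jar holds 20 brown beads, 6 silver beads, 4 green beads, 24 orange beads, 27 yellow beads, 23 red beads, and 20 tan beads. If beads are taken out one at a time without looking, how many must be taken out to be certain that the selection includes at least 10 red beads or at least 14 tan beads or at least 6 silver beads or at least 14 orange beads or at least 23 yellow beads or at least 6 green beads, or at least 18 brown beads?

Each of the 7 colors has its own threshold; avoid all of them simultaneously.
The worst case stops just short of every target: 17 brown, 5 silver, all 4 green, 13 orange, 22 yellow, 9 red, 13 tan — 17 + 5 + 4 + 13 + 22 + 9 + 13 = 83 beads.
One more bead must push some color to its target, so 83 + 1 = 84.

84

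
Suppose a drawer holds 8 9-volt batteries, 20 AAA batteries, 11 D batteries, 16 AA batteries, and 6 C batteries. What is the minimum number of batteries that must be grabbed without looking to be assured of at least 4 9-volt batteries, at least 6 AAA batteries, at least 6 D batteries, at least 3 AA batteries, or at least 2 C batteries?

17

Each of the 5 types has its own threshold; avoid all of them simultaneously.
The worst case stops just short of every target: 3 9-volt, 5 AAA, 5 D, 2 AA, 1 C — 3 + 5 + 5 + 2 + 1 = 16 batteries.
One more battery must push some type to its target, so 16 + 1 = 17.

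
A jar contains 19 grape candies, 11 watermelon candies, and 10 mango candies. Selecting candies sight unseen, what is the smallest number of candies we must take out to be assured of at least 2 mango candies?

To avoid mango candies as long as possible, exhaust the other 2 flavors first.
The worst case draws every non-mango candy first: 19 + 11 = 30.
The next 2 draws are then forced to be mango, giving 30 + 2 = 32.

32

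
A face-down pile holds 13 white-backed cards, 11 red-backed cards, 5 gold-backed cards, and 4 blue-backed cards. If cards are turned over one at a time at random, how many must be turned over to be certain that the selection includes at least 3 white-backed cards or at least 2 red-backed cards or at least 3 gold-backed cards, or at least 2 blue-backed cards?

The worst case stops just short of every target: 2 white-backed, 1 red-backed, 2 gold-backed, 1 blue-backed — 2 + 1 + 2 + 1 = 6 cards.
One more card must push some back color to its target, so 6 + 1 = 7.

7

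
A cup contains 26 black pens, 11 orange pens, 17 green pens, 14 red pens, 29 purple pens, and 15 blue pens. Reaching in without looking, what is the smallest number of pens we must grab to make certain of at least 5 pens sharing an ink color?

The worst case takes 4 pens of each ink color without reaching 5 of any: 6 × 4 = 24.
The next pen must bring some ink color to 5, so 24 + 1 = 25.

25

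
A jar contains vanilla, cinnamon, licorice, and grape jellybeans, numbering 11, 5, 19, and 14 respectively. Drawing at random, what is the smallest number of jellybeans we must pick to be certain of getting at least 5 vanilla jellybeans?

43

The worst case draws every non-vanilla jellybean first: 5 + 19 + 14 = 38.
The next 5 draws are then forced to be vanilla, giving 38 + 5 = 43.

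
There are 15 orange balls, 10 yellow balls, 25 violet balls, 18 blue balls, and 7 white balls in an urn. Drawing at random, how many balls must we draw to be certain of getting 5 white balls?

73

The worst case draws every non-white ball first: 15 + 10 + 25 + 18 = 68.
The next 5 draws are then forced to be white, giving 68 + 5 = 73.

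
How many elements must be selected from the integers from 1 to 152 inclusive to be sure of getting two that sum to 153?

Partition {1, …, 152} into 76 pairs: {1,152}, {2,151}, …, {76,77}.
Choosing 76 integers — say the integers 1 through 76 — takes one from each pair and avoids the property.
Choosing 77 forces two into the same pair by pigeonhole, and those sum to 153. So 77.

77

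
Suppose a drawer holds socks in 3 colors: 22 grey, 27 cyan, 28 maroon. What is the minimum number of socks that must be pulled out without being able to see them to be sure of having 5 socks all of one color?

13

The worst case takes 4 socks of each color without reaching 5 of any: 3 × 4 = 12.
The next sock must bring some color to 5, so 12 + 1 = 13.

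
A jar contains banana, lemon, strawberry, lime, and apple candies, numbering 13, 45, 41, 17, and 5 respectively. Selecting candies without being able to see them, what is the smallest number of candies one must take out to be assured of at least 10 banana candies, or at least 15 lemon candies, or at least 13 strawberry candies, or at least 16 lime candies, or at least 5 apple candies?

Each of the 5 flavors has its own threshold; avoid all of them simultaneously.
The worst case stops just short of every target: 9 banana, 14 lemon, 12 strawberry, 15 lime, 4 apple — 9 + 14 + 12 + 15 + 4 = 54 candies.
One more candy must push some flavor to its target, so 54 + 1 = 55.

55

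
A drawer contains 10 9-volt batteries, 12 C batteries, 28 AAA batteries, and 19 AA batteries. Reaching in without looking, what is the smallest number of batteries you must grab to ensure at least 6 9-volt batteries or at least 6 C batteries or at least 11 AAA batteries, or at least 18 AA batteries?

38

The worst case stops just short of every target: 5 9-volt, 5 C, 10 AAA, 17 AA — 5 + 5 + 10 + 17 = 37 batteries.
One more battery must push some type to its target, so 37 + 1 = 38.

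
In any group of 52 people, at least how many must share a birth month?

There are 12 months of the year, which serve as the pigeonholes.
If each of the 12 months of the year held at most 4, the total would be at most 12 × 4 = 48 < 52, a contradiction.
So at least one holds ⌈52/12⌉ = 5.

5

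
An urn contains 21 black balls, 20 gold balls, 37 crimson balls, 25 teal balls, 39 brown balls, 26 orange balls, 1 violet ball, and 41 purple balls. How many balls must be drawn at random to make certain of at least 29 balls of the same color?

178

In the worst case we take at most 28 of each color, but all 21 black, all 20 gold, all 25 teal, all 26 orange, and all 1 violet (fewer than 28), giving 21 + 20 + 28 + 25 + 28 + 26 + 1 + 28 = 177.
One more ball then forces some color to 29, so 177 + 1 = 178.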